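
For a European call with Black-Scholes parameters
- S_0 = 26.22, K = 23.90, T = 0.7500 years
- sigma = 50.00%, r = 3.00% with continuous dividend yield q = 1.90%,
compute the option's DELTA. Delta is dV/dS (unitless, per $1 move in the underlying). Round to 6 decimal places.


Answer: Delta = 0.663940

Derivation:
d1 = 0.4495111080; d2 = 0.0164984061
phi(d1) = 0.3606062445; exp(-qT) = 0.9858510507; exp(-rT) = 0.9777512372
N(d1) = 0.6734685016
Delta = exp(-qT) * N(d1) = 0.9858510507 * 0.6734685016 = 0.663940


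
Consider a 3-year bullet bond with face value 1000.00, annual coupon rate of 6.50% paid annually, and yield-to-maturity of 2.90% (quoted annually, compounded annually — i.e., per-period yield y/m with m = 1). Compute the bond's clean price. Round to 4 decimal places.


Answer: Price = 1102.0261

Derivation:
Coupon per period c = face * coupon_rate / m = 65.000000
Periods per year m = 1; per-period yield y/m = 0.029000
Number of cashflows N = 3
Cashflows (t years, CF_t, discount factor 1/(1+y/m)^(m*t), PV):
  t = 1.0000: CF_t = 65.000000, DF = 0.971817, PV = 63.168124
  t = 2.0000: CF_t = 65.000000, DF = 0.944429, PV = 61.387876
  t = 3.0000: CF_t = 1065.000000, DF = 0.917812, PV = 977.470104
Price P = sum_t PV_t = 1102.026105


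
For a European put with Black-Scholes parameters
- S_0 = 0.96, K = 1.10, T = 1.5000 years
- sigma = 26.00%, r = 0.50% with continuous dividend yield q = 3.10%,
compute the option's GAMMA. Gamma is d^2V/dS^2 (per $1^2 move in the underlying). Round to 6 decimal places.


d1 = -0.3907632496; d2 = -0.7091969162
phi(d1) = 0.3696175370; exp(-qT) = 0.9545645606; exp(-rT) = 0.9925280548
Gamma = exp(-qT) * phi(d1) / (S * sigma * sqrt(T)) = 0.9545645606 * 0.3696175370 / (0.9600 * 0.2600 * 1.2247448714) = 1.154164

Answer: Gamma = 1.154164


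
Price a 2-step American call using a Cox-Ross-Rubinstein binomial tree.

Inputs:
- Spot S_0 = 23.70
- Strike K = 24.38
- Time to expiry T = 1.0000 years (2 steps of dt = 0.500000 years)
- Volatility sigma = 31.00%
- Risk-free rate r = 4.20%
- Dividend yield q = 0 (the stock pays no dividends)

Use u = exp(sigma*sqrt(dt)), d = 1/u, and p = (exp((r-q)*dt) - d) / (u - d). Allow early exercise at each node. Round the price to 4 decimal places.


Answer: Price = V(0,0) = 2.8858

Derivation:
dt = T/N = 0.500000
u = exp(sigma*sqrt(dt)) = 1.245084; d = 1/u = 0.803159
p = (exp((r-q)*dt) - d) / (u - d) = 0.493439
Discount per step: exp(-r*dt) = 0.979219
Stock lattice S(k, i) with i counting down-moves:
  k=0: S(0,0) = 23.7000
  k=1: S(1,0) = 29.5085; S(1,1) = 19.0349
  k=2: S(2,0) = 36.7406; S(2,1) = 23.7000; S(2,2) = 15.2880
Terminal payoffs V(N, i) = max(S_T - K, 0):
  V(2,0) = 12.360557; V(2,1) = 0.000000; V(2,2) = 0.000000
Backward induction: V(k, i) = exp(-r*dt) * [p * V(k+1, i) + (1-p) * V(k+1, i+1)]; then take max(V_cont, immediate exercise) for American.
  V(1,0) = exp(-r*dt) * [p*12.360557 + (1-p)*0.000000] = 5.972438; exercise = 5.128494; V(1,0) = max -> 5.972438
  V(1,1) = exp(-r*dt) * [p*0.000000 + (1-p)*0.000000] = 0.000000; exercise = 0.000000; V(1,1) = max -> 0.000000
  V(0,0) = exp(-r*dt) * [p*5.972438 + (1-p)*0.000000] = 2.885794; exercise = 0.000000; V(0,0) = max -> 2.885794


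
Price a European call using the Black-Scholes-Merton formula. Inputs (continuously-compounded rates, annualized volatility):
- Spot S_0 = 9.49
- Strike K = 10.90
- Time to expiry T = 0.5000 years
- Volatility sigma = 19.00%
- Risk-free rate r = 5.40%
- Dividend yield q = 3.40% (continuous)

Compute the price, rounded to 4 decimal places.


Answer: Price = 0.1207

Derivation:
d1 = (ln(S/K) + (r - q + 0.5*sigma^2) * T) / (sigma * sqrt(T)) = -0.88945977
d2 = d1 - sigma * sqrt(T) = -1.02381006
exp(-rT) = 0.97336124; exp(-qT) = 0.98314368
C = S_0 * exp(-qT) * N(d1) - K * exp(-rT) * N(d2)
N(d1) = 0.18687802; N(d2) = 0.15296250
C = 9.4900 * 0.98314368 * 0.18687802 - 10.9000 * 0.97336124 * 0.15296250 = 0.1207


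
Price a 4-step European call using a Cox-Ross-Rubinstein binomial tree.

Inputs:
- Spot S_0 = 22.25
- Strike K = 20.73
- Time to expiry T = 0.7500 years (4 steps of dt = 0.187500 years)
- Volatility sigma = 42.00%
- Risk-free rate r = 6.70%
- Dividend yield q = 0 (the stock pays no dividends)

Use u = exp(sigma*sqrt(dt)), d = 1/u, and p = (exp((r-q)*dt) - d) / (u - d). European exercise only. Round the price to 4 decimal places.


dt = T/N = 0.187500
u = exp(sigma*sqrt(dt)) = 1.199453; d = 1/u = 0.833714
p = (exp((r-q)*dt) - d) / (u - d) = 0.489223
Discount per step: exp(-r*dt) = 0.987516
Stock lattice S(k, i) with i counting down-moves:
  k=0: S(0,0) = 22.2500
  k=1: S(1,0) = 26.6878; S(1,1) = 18.5501
  k=2: S(2,0) = 32.0108; S(2,1) = 22.2500; S(2,2) = 15.4655
  k=3: S(3,0) = 38.3954; S(3,1) = 26.6878; S(3,2) = 18.5501; S(3,3) = 12.8938
  k=4: S(4,0) = 46.0535; S(4,1) = 32.0108; S(4,2) = 22.2500; S(4,3) = 15.4655; S(4,4) = 10.7497
Terminal payoffs V(N, i) = max(S_T - K, 0):
  V(4,0) = 25.323481; V(4,1) = 11.280779; V(4,2) = 1.520000; V(4,3) = 0.000000; V(4,4) = 0.000000
Backward induction: V(k, i) = exp(-r*dt) * [p * V(k+1, i) + (1-p) * V(k+1, i+1)].
  V(3,0) = exp(-r*dt) * [p*25.323481 + (1-p)*11.280779] = 17.924205
  V(3,1) = exp(-r*dt) * [p*11.280779 + (1-p)*1.520000] = 6.216613
  V(3,2) = exp(-r*dt) * [p*1.520000 + (1-p)*0.000000] = 0.734336
  V(3,3) = exp(-r*dt) * [p*0.000000 + (1-p)*0.000000] = 0.000000
  V(2,0) = exp(-r*dt) * [p*17.924205 + (1-p)*6.216613] = 11.795131
  V(2,1) = exp(-r*dt) * [p*6.216613 + (1-p)*0.734336] = 3.373745
  V(2,2) = exp(-r*dt) * [p*0.734336 + (1-p)*0.000000] = 0.354770
  V(1,0) = exp(-r*dt) * [p*11.795131 + (1-p)*3.373745] = 7.400134
  V(1,1) = exp(-r*dt) * [p*3.373745 + (1-p)*0.354770] = 1.808856
  V(0,0) = exp(-r*dt) * [p*7.400134 + (1-p)*1.808856] = 4.487511

Answer: Price = V(0,0) = 4.4875


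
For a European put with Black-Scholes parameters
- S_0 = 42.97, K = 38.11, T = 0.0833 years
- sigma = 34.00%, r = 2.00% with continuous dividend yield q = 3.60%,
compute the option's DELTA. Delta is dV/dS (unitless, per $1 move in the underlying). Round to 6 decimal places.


d1 = 1.2586113450; d2 = 1.1604814311
phi(d1) = 0.1806868617; exp(-qT) = 0.9970056919; exp(-rT) = 0.9983353870
N(-d1) = 0.1040853736
Delta = -exp(-qT) * N(-d1) = -0.9970056919 * 0.1040853736 = -0.103774

Answer: Delta = -0.103774


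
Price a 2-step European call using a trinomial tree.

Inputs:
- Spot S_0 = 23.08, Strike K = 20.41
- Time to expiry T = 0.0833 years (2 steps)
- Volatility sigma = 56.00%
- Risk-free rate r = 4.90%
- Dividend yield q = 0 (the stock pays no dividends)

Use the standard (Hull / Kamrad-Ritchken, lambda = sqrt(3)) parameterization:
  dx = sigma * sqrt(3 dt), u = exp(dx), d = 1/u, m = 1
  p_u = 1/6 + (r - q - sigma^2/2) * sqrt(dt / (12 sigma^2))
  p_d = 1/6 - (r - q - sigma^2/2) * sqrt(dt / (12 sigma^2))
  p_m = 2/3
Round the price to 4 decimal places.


Answer: Price = V(0,0) = 3.2552

Derivation:
dt = T/N = 0.041650; dx = sigma*sqrt(3*dt) = 0.197950
u = exp(dx) = 1.218902; d = 1/u = 0.820411
p_u = 0.155326, p_m = 0.666667, p_d = 0.178008
Discount per step: exp(-r*dt) = 0.997961
Stock lattice S(k, j) with j the centered position index:
  k=0: S(0,+0) = 23.0800
  k=1: S(1,-1) = 18.9351; S(1,+0) = 23.0800; S(1,+1) = 28.1323
  k=2: S(2,-2) = 15.5345; S(2,-1) = 18.9351; S(2,+0) = 23.0800; S(2,+1) = 28.1323; S(2,+2) = 34.2905
Terminal payoffs V(N, j) = max(S_T - K, 0):
  V(2,-2) = 0.000000; V(2,-1) = 0.000000; V(2,+0) = 2.670000; V(2,+1) = 7.722254; V(2,+2) = 13.880455
Backward induction: V(k, j) = exp(-r*dt) * [p_u * V(k+1, j+1) + p_m * V(k+1, j) + p_d * V(k+1, j-1)]
  V(1,-1) = exp(-r*dt) * [p_u*2.670000 + p_m*0.000000 + p_d*0.000000] = 0.413874
  V(1,+0) = exp(-r*dt) * [p_u*7.722254 + p_m*2.670000 + p_d*0.000000] = 2.973391
  V(1,+1) = exp(-r*dt) * [p_u*13.880455 + p_m*7.722254 + p_d*2.670000] = 7.763581
  V(0,+0) = exp(-r*dt) * [p_u*7.763581 + p_m*2.973391 + p_d*0.413874] = 3.255167


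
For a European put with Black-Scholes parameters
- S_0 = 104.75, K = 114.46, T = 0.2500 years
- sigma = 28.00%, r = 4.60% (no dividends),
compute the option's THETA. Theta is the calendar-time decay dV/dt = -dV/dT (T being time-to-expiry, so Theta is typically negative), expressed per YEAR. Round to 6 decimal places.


d1 = -0.4810632727; d2 = -0.6210632727
phi(d1) = 0.3553509205; exp(-qT) = 1.0000000000; exp(-rT) = 0.9885658722
Theta = -S*exp(-qT)*phi(d1)*sigma/(2*sqrt(T)) + r*K*exp(-rT)*N(-d2) - q*S*exp(-qT)*N(-d1)
N(-d1) = 0.6847642350; N(-d2) = 0.7327210034; sqrt(T) = 0.5000000000
Term 1 = -104.7500 * 1.0000000000 * 0.3553509205 * 0.2800 / (2 * 0.5000000000) = -10.4224424983
Term 2 = 0.0460 * 114.4600 * 0.9885658722 * 0.7327210034 = 3.8137816730
Term 3 = 0 (no dividend yield, q = 0)
Theta = -10.4224424983 + (3.8137816730) + (0.0000000000) = -6.608661

Answer: Theta = -6.608661


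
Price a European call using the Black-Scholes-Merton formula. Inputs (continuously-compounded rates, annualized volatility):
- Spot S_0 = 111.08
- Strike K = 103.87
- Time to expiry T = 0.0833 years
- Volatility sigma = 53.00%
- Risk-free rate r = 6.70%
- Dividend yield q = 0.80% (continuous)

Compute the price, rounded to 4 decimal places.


d1 = (ln(S/K) + (r - q + 0.5*sigma^2) * T) / (sigma * sqrt(T)) = 0.54733773
d2 = d1 - sigma * sqrt(T) = 0.39437051
exp(-rT) = 0.99443445; exp(-qT) = 0.99933382
C = S_0 * exp(-qT) * N(d1) - K * exp(-rT) * N(d2)
N(d1) = 0.70792664; N(d2) = 0.65334624
C = 111.0800 * 0.99933382 * 0.70792664 - 103.8700 * 0.99443445 * 0.65334624 = 11.0987

Answer: Price = 11.0987


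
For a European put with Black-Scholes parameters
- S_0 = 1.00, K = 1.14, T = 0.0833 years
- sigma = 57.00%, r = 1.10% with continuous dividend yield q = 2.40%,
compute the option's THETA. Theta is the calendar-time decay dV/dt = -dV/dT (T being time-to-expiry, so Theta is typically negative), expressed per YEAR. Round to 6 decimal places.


Answer: Theta = -0.311350

Derivation:
d1 = -0.7207932495; d2 = -0.8853051640
phi(d1) = 0.3076753878; exp(-qT) = 0.9980027971; exp(-rT) = 0.9990841197
Theta = -S*exp(-qT)*phi(d1)*sigma/(2*sqrt(T)) + r*K*exp(-rT)*N(-d2) - q*S*exp(-qT)*N(-d1)
N(-d1) = 0.7644816353; N(-d2) = 0.8120039672; sqrt(T) = 0.2886173938
Term 1 = -1.0000 * 0.9980027971 * 0.3076753878 * 0.5700 / (2 * 0.2886173938) = -0.3032123417
Term 2 = 0.0110 * 1.1400 * 0.9990841197 * 0.8120039672 = 0.0101732038
Term 3 = -0.0240 * 1.0000 * 0.9980027971 * 0.7644816353 = -0.0183109154
Theta = -0.3032123417 + (0.0101732038) + (-0.0183109154) = -0.311350


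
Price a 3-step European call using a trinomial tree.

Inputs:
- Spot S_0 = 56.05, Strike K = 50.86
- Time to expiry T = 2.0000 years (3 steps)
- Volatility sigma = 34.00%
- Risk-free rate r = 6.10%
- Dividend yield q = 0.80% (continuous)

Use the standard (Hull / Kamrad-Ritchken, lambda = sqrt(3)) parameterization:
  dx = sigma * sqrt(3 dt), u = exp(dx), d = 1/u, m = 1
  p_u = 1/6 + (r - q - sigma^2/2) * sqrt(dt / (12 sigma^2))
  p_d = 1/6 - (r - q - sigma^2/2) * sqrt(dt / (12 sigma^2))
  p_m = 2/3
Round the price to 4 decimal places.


Answer: Price = V(0,0) = 15.2642

Derivation:
dt = T/N = 0.666667; dx = sigma*sqrt(3*dt) = 0.480833
u = exp(dx) = 1.617421; d = 1/u = 0.618268
p_u = 0.163339, p_m = 0.666667, p_d = 0.169994
Discount per step: exp(-r*dt) = 0.960149
Stock lattice S(k, j) with j the centered position index:
  k=0: S(0,+0) = 56.0500
  k=1: S(1,-1) = 34.6539; S(1,+0) = 56.0500; S(1,+1) = 90.6564
  k=2: S(2,-2) = 21.4254; S(2,-1) = 34.6539; S(2,+0) = 56.0500; S(2,+1) = 90.6564; S(2,+2) = 146.6296
  k=3: S(3,-3) = 13.2467; S(3,-2) = 21.4254; S(3,-1) = 34.6539; S(3,+0) = 56.0500; S(3,+1) = 90.6564; S(3,+2) = 146.6296; S(3,+3) = 237.1617
Terminal payoffs V(N, j) = max(S_T - K, 0):
  V(3,-3) = 0.000000; V(3,-2) = 0.000000; V(3,-1) = 0.000000; V(3,+0) = 5.190000; V(3,+1) = 39.796420; V(3,+2) = 95.769555; V(3,+3) = 186.301652
Backward induction: V(k, j) = exp(-r*dt) * [p_u * V(k+1, j+1) + p_m * V(k+1, j) + p_d * V(k+1, j-1)]
  V(2,-2) = exp(-r*dt) * [p_u*0.000000 + p_m*0.000000 + p_d*0.000000] = 0.000000
  V(2,-1) = exp(-r*dt) * [p_u*5.190000 + p_m*0.000000 + p_d*0.000000] = 0.813947
  V(2,+0) = exp(-r*dt) * [p_u*39.796420 + p_m*5.190000 + p_d*0.000000] = 9.563385
  V(2,+1) = exp(-r*dt) * [p_u*95.769555 + p_m*39.796420 + p_d*5.190000] = 41.340306
  V(2,+2) = exp(-r*dt) * [p_u*186.301652 + p_m*95.769555 + p_d*39.796420] = 97.015270
  V(1,-1) = exp(-r*dt) * [p_u*9.563385 + p_m*0.813947 + p_d*0.000000] = 2.020832
  V(1,+0) = exp(-r*dt) * [p_u*41.340306 + p_m*9.563385 + p_d*0.813947] = 12.737765
  V(1,+1) = exp(-r*dt) * [p_u*97.015270 + p_m*41.340306 + p_d*9.563385] = 43.237735
  V(0,+0) = exp(-r*dt) * [p_u*43.237735 + p_m*12.737765 + p_d*2.020832] = 15.264245


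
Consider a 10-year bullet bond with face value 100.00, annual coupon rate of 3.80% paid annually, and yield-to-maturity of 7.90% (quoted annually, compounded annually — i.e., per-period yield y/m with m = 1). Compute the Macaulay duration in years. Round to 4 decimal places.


Coupon per period c = face * coupon_rate / m = 3.800000
Periods per year m = 1; per-period yield y/m = 0.079000
Number of cashflows N = 10
Cashflows (t years, CF_t, discount factor 1/(1+y/m)^(m*t), PV):
  t = 1.0000: CF_t = 3.800000, DF = 0.926784, PV = 3.521779
  t = 2.0000: CF_t = 3.800000, DF = 0.858929, PV = 3.263929
  t = 3.0000: CF_t = 3.800000, DF = 0.796041, PV = 3.024957
  t = 4.0000: CF_t = 3.800000, DF = 0.737758, PV = 2.803482
  t = 5.0000: CF_t = 3.800000, DF = 0.683743, PV = 2.598223
  t = 6.0000: CF_t = 3.800000, DF = 0.633682, PV = 2.407991
  t = 7.0000: CF_t = 3.800000, DF = 0.587286, PV = 2.231688
  t = 8.0000: CF_t = 3.800000, DF = 0.544288, PV = 2.068293
  t = 9.0000: CF_t = 3.800000, DF = 0.504437, PV = 1.916861
  t = 10.0000: CF_t = 103.800000, DF = 0.467504, PV = 48.526940
Price P = sum_t PV_t = 72.364144
Macaulay numerator sum_t t * PV_t:
  t * PV_t at t = 1.0000: 3.521779
  t * PV_t at t = 2.0000: 6.527858
  t * PV_t at t = 3.0000: 9.074872
  t * PV_t at t = 4.0000: 11.213929
  t * PV_t at t = 5.0000: 12.991114
  t * PV_t at t = 6.0000: 14.447948
  t * PV_t at t = 7.0000: 15.621816
  t * PV_t at t = 8.0000: 16.546343
  t * PV_t at t = 9.0000: 17.251748
  t * PV_t at t = 10.0000: 485.269400
Macaulay duration D = (sum_t t * PV_t) / P = 592.466808 / 72.364144 = 8.187298

Answer: Macaulay duration = 8.1873 years


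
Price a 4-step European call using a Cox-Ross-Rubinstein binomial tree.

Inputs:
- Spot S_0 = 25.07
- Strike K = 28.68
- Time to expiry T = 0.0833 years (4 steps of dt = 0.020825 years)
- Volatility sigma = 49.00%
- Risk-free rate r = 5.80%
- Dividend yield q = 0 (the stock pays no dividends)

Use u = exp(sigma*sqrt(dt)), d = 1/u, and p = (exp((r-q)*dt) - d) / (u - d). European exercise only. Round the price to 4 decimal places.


Answer: Price = V(0,0) = 0.3125

Derivation:
dt = T/N = 0.020825
u = exp(sigma*sqrt(dt)) = 1.073271; d = 1/u = 0.931731
p = (exp((r-q)*dt) - d) / (u - d) = 0.490868
Discount per step: exp(-r*dt) = 0.998793
Stock lattice S(k, i) with i counting down-moves:
  k=0: S(0,0) = 25.0700
  k=1: S(1,0) = 26.9069; S(1,1) = 23.3585
  k=2: S(2,0) = 28.8784; S(2,1) = 25.0700; S(2,2) = 21.7638
  k=3: S(3,0) = 30.9944; S(3,1) = 26.9069; S(3,2) = 23.3585; S(3,3) = 20.2780
  k=4: S(4,0) = 33.2654; S(4,1) = 28.8784; S(4,2) = 25.0700; S(4,3) = 21.7638; S(4,4) = 18.8937
Terminal payoffs V(N, i) = max(S_T - K, 0):
  V(4,0) = 4.585371; V(4,1) = 0.198415; V(4,2) = 0.000000; V(4,3) = 0.000000; V(4,4) = 0.000000
Backward induction: V(k, i) = exp(-r*dt) * [p * V(k+1, i) + (1-p) * V(k+1, i+1)].
  V(3,0) = exp(-r*dt) * [p*4.585371 + (1-p)*0.198415] = 2.348994
  V(3,1) = exp(-r*dt) * [p*0.198415 + (1-p)*0.000000] = 0.097278
  V(3,2) = exp(-r*dt) * [p*0.000000 + (1-p)*0.000000] = 0.000000
  V(3,3) = exp(-r*dt) * [p*0.000000 + (1-p)*0.000000] = 0.000000
  V(2,0) = exp(-r*dt) * [p*2.348994 + (1-p)*0.097278] = 1.201122
  V(2,1) = exp(-r*dt) * [p*0.097278 + (1-p)*0.000000] = 0.047693
  V(2,2) = exp(-r*dt) * [p*0.000000 + (1-p)*0.000000] = 0.000000
  V(1,0) = exp(-r*dt) * [p*1.201122 + (1-p)*0.047693] = 0.613134
  V(1,1) = exp(-r*dt) * [p*0.047693 + (1-p)*0.000000] = 0.023383
  V(0,0) = exp(-r*dt) * [p*0.613134 + (1-p)*0.023383] = 0.312495


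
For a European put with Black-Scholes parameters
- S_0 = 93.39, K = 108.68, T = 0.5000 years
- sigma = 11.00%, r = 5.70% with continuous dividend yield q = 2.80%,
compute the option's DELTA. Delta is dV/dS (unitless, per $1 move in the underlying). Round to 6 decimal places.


Answer: Delta = -0.944336

Derivation:
d1 = -1.7240357597; d2 = -1.8018175056
phi(d1) = 0.0902575360; exp(-qT) = 0.9860975443; exp(-rT) = 0.9719022941
N(-d1) = 0.9576493061
Delta = -exp(-qT) * N(-d1) = -0.9860975443 * 0.9576493061 = -0.944336


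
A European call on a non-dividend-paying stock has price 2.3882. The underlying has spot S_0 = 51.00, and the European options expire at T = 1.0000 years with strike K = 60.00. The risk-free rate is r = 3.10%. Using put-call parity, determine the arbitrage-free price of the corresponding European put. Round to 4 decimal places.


Put-call parity: C - P = S_0 * exp(-qT) - K * exp(-rT).
S_0 * exp(-qT) = 51.0000 * 1.00000000 = 51.00000000
K * exp(-rT) = 60.0000 * 0.96947557 = 58.16853438
P = C - S*exp(-qT) + K*exp(-rT)
P = 2.3882 - 51.00000000 + 58.16853438 = 9.5567

Answer: Put price = 9.5567


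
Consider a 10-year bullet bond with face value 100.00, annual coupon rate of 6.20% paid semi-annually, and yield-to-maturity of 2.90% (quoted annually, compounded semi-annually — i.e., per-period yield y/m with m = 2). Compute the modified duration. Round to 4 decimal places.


Answer: Modified duration = 7.8097

Derivation:
Coupon per period c = face * coupon_rate / m = 3.100000
Periods per year m = 2; per-period yield y/m = 0.014500
Number of cashflows N = 20
Cashflows (t years, CF_t, discount factor 1/(1+y/m)^(m*t), PV):
  t = 0.5000: CF_t = 3.100000, DF = 0.985707, PV = 3.055692
  t = 1.0000: CF_t = 3.100000, DF = 0.971619, PV = 3.012018
  t = 1.5000: CF_t = 3.100000, DF = 0.957732, PV = 2.968968
  t = 2.0000: CF_t = 3.100000, DF = 0.944043, PV = 2.926533
  t = 2.5000: CF_t = 3.100000, DF = 0.930550, PV = 2.884705
  t = 3.0000: CF_t = 3.100000, DF = 0.917250, PV = 2.843475
  t = 3.5000: CF_t = 3.100000, DF = 0.904140, PV = 2.802834
  t = 4.0000: CF_t = 3.100000, DF = 0.891217, PV = 2.762774
  t = 4.5000: CF_t = 3.100000, DF = 0.878479, PV = 2.723286
  t = 5.0000: CF_t = 3.100000, DF = 0.865923, PV = 2.684363
  t = 5.5000: CF_t = 3.100000, DF = 0.853547, PV = 2.645996
  t = 6.0000: CF_t = 3.100000, DF = 0.841347, PV = 2.608177
  t = 6.5000: CF_t = 3.100000, DF = 0.829322, PV = 2.570899
  t = 7.0000: CF_t = 3.100000, DF = 0.817469, PV = 2.534154
  t = 7.5000: CF_t = 3.100000, DF = 0.805785, PV = 2.497934
  t = 8.0000: CF_t = 3.100000, DF = 0.794268, PV = 2.462231
  t = 8.5000: CF_t = 3.100000, DF = 0.782916, PV = 2.427039
  t = 9.0000: CF_t = 3.100000, DF = 0.771726, PV = 2.392350
  t = 9.5000: CF_t = 3.100000, DF = 0.760696, PV = 2.358157
  t = 10.0000: CF_t = 103.100000, DF = 0.749823, PV = 77.306790
Price P = sum_t PV_t = 128.468375
First compute Macaulay numerator sum_t t * PV_t:
  t * PV_t at t = 0.5000: 1.527846
  t * PV_t at t = 1.0000: 3.012018
  t * PV_t at t = 1.5000: 4.453452
  t * PV_t at t = 2.0000: 5.853067
  t * PV_t at t = 2.5000: 7.211763
  t * PV_t at t = 3.0000: 8.530424
  t * PV_t at t = 3.5000: 9.809918
  t * PV_t at t = 4.0000: 11.051094
  t * PV_t at t = 4.5000: 12.254786
  t * PV_t at t = 5.0000: 13.421813
  t * PV_t at t = 5.5000: 14.552976
  t * PV_t at t = 6.0000: 15.649063
  t * PV_t at t = 6.5000: 16.710844
  t * PV_t at t = 7.0000: 17.739077
  t * PV_t at t = 7.5000: 18.734503
  t * PV_t at t = 8.0000: 19.697851
  t * PV_t at t = 8.5000: 20.629835
  t * PV_t at t = 9.0000: 21.531153
  t * PV_t at t = 9.5000: 22.402492
  t * PV_t at t = 10.0000: 773.067895
Macaulay duration D = 1017.841871 / 128.468375 = 7.922898
Modified duration = D / (1 + y/m) = 7.922898 / (1 + 0.014500) = 7.809658


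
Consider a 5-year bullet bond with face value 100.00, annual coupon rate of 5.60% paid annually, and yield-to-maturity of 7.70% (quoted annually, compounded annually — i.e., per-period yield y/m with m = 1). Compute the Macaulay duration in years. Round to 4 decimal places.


Coupon per period c = face * coupon_rate / m = 5.600000
Periods per year m = 1; per-period yield y/m = 0.077000
Number of cashflows N = 5
Cashflows (t years, CF_t, discount factor 1/(1+y/m)^(m*t), PV):
  t = 1.0000: CF_t = 5.600000, DF = 0.928505, PV = 5.199629
  t = 2.0000: CF_t = 5.600000, DF = 0.862122, PV = 4.827882
  t = 3.0000: CF_t = 5.600000, DF = 0.800484, PV = 4.482713
  t = 4.0000: CF_t = 5.600000, DF = 0.743254, PV = 4.162222
  t = 5.0000: CF_t = 105.600000, DF = 0.690115, PV = 72.876147
Price P = sum_t PV_t = 91.548592
Macaulay numerator sum_t t * PV_t:
  t * PV_t at t = 1.0000: 5.199629
  t * PV_t at t = 2.0000: 9.655763
  t * PV_t at t = 3.0000: 13.448138
  t * PV_t at t = 4.0000: 16.648887
  t * PV_t at t = 5.0000: 364.380734
Macaulay duration D = (sum_t t * PV_t) / P = 409.333151 / 91.548592 = 4.471212

Answer: Macaulay duration = 4.4712 years


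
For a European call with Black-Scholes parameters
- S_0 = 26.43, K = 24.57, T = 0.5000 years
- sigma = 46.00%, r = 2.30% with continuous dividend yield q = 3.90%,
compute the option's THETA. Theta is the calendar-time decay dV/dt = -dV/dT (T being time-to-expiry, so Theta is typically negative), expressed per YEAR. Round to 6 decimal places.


Answer: Theta = -2.788823

Derivation:
d1 = 0.3623877432; d2 = 0.0371186238
phi(d1) = 0.3735882696; exp(-qT) = 0.9806888952; exp(-rT) = 0.9885658722
Theta = -S*exp(-qT)*phi(d1)*sigma/(2*sqrt(T)) - r*K*exp(-rT)*N(d2) + q*S*exp(-qT)*N(d1)
N(d1) = 0.6414688513; N(d2) = 0.5148047887; sqrt(T) = 0.7071067812
Term 1 = -26.4300 * 0.9806888952 * 0.3735882696 * 0.4600 / (2 * 0.7071067812) = -3.1496658802
Term 2 = -0.0230 * 24.5700 * 0.9885658722 * 0.5148047887 = -0.2875949024
Term 3 = 0.0390 * 26.4300 * 0.9806888952 * 0.6414688513 = 0.6484382131
Theta = -3.1496658802 + (-0.2875949024) + (0.6484382131) = -2.788823


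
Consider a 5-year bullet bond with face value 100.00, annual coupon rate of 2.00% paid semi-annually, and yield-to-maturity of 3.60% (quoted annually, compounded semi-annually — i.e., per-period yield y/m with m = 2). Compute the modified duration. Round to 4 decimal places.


Coupon per period c = face * coupon_rate / m = 1.000000
Periods per year m = 2; per-period yield y/m = 0.018000
Number of cashflows N = 10
Cashflows (t years, CF_t, discount factor 1/(1+y/m)^(m*t), PV):
  t = 0.5000: CF_t = 1.000000, DF = 0.982318, PV = 0.982318
  t = 1.0000: CF_t = 1.000000, DF = 0.964949, PV = 0.964949
  t = 1.5000: CF_t = 1.000000, DF = 0.947887, PV = 0.947887
  t = 2.0000: CF_t = 1.000000, DF = 0.931127, PV = 0.931127
  t = 2.5000: CF_t = 1.000000, DF = 0.914663, PV = 0.914663
  t = 3.0000: CF_t = 1.000000, DF = 0.898490, PV = 0.898490
  t = 3.5000: CF_t = 1.000000, DF = 0.882603, PV = 0.882603
  t = 4.0000: CF_t = 1.000000, DF = 0.866997, PV = 0.866997
  t = 4.5000: CF_t = 1.000000, DF = 0.851667, PV = 0.851667
  t = 5.0000: CF_t = 101.000000, DF = 0.836608, PV = 84.497448
Price P = sum_t PV_t = 92.738151
First compute Macaulay numerator sum_t t * PV_t:
  t * PV_t at t = 0.5000: 0.491159
  t * PV_t at t = 1.0000: 0.964949
  t * PV_t at t = 1.5000: 1.421831
  t * PV_t at t = 2.0000: 1.862254
  t * PV_t at t = 2.5000: 2.286657
  t * PV_t at t = 3.0000: 2.695471
  t * PV_t at t = 3.5000: 3.089112
  t * PV_t at t = 4.0000: 3.467989
  t * PV_t at t = 4.5000: 3.832503
  t * PV_t at t = 5.0000: 422.487241
Macaulay duration D = 442.599166 / 92.738151 = 4.772568
Modified duration = D / (1 + y/m) = 4.772568 / (1 + 0.018000) = 4.688181

Answer: Modified duration = 4.6882


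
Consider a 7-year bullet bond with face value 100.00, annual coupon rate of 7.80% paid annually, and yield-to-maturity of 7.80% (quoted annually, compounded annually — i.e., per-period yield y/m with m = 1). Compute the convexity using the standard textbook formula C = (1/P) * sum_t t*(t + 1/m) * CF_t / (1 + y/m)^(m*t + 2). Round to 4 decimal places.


Coupon per period c = face * coupon_rate / m = 7.800000
Periods per year m = 1; per-period yield y/m = 0.078000
Number of cashflows N = 7
Cashflows (t years, CF_t, discount factor 1/(1+y/m)^(m*t), PV):
  t = 1.0000: CF_t = 7.800000, DF = 0.927644, PV = 7.235622
  t = 2.0000: CF_t = 7.800000, DF = 0.860523, PV = 6.712079
  t = 3.0000: CF_t = 7.800000, DF = 0.798259, PV = 6.226419
  t = 4.0000: CF_t = 7.800000, DF = 0.740500, PV = 5.775899
  t = 5.0000: CF_t = 7.800000, DF = 0.686920, PV = 5.357976
  t = 6.0000: CF_t = 7.800000, DF = 0.637217, PV = 4.970294
  t = 7.0000: CF_t = 107.800000, DF = 0.591111, PV = 63.721712
Price P = sum_t PV_t = 100.000000
Convexity numerator sum_t t*(t + 1/m) * CF_t / (1+y/m)^(m*t + 2):
  t = 1.0000: term = 12.452837
  t = 2.0000: term = 34.655392
  t = 3.0000: term = 64.295717
  t = 4.0000: term = 99.405871
  t = 5.0000: term = 138.319857
  t = 6.0000: term = 179.636178
  t = 7.0000: term = 3070.703897
Convexity = (1/P) * sum = 3599.469749 / 100.000000 = 35.994697

Answer: Convexity = 35.9947


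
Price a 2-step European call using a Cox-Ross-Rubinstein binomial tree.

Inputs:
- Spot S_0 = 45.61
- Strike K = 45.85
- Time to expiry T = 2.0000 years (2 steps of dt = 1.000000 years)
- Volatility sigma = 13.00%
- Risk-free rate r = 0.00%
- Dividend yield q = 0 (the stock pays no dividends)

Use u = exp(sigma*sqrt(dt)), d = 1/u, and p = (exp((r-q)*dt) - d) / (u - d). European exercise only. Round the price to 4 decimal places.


dt = T/N = 1.000000
u = exp(sigma*sqrt(dt)) = 1.138828; d = 1/u = 0.878095
p = (exp((r-q)*dt) - d) / (u - d) = 0.467546
Discount per step: exp(-r*dt) = 1.000000
Stock lattice S(k, i) with i counting down-moves:
  k=0: S(0,0) = 45.6100
  k=1: S(1,0) = 51.9420; S(1,1) = 40.0499
  k=2: S(2,0) = 59.1530; S(2,1) = 45.6100; S(2,2) = 35.1677
Terminal payoffs V(N, i) = max(S_T - K, 0):
  V(2,0) = 13.302981; V(2,1) = 0.000000; V(2,2) = 0.000000
Backward induction: V(k, i) = exp(-r*dt) * [p * V(k+1, i) + (1-p) * V(k+1, i+1)].
  V(1,0) = exp(-r*dt) * [p*13.302981 + (1-p)*0.000000] = 6.219752
  V(1,1) = exp(-r*dt) * [p*0.000000 + (1-p)*0.000000] = 0.000000
  V(0,0) = exp(-r*dt) * [p*6.219752 + (1-p)*0.000000] = 2.908018

Answer: Price = V(0,0) = 2.9080


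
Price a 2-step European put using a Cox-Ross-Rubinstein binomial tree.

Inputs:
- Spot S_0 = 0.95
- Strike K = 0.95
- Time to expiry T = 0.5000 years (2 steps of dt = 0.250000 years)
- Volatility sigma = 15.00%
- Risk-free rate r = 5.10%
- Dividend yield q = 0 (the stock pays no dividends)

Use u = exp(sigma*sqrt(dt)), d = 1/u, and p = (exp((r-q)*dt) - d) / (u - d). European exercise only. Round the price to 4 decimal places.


dt = T/N = 0.250000
u = exp(sigma*sqrt(dt)) = 1.077884; d = 1/u = 0.927743
p = (exp((r-q)*dt) - d) / (u - d) = 0.566723
Discount per step: exp(-r*dt) = 0.987331
Stock lattice S(k, i) with i counting down-moves:
  k=0: S(0,0) = 0.9500
  k=1: S(1,0) = 1.0240; S(1,1) = 0.8814
  k=2: S(2,0) = 1.1037; S(2,1) = 0.9500; S(2,2) = 0.8177
Terminal payoffs V(N, i) = max(K - S_T, 0):
  V(2,0) = 0.000000; V(2,1) = 0.000000; V(2,2) = 0.132327
Backward induction: V(k, i) = exp(-r*dt) * [p * V(k+1, i) + (1-p) * V(k+1, i+1)].
  V(1,0) = exp(-r*dt) * [p*0.000000 + (1-p)*0.000000] = 0.000000
  V(1,1) = exp(-r*dt) * [p*0.000000 + (1-p)*0.132327] = 0.056608
  V(0,0) = exp(-r*dt) * [p*0.000000 + (1-p)*0.056608] = 0.024216

Answer: Price = V(0,0) = 0.0242


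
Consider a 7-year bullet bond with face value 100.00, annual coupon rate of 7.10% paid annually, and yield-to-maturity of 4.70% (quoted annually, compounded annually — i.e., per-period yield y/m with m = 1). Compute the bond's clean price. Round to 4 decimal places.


Answer: Price = 114.0396

Derivation:
Coupon per period c = face * coupon_rate / m = 7.100000
Periods per year m = 1; per-period yield y/m = 0.047000
Number of cashflows N = 7
Cashflows (t years, CF_t, discount factor 1/(1+y/m)^(m*t), PV):
  t = 1.0000: CF_t = 7.100000, DF = 0.955110, PV = 6.781280
  t = 2.0000: CF_t = 7.100000, DF = 0.912235, PV = 6.476867
  t = 3.0000: CF_t = 7.100000, DF = 0.871284, PV = 6.186119
  t = 4.0000: CF_t = 7.100000, DF = 0.832172, PV = 5.908424
  t = 5.0000: CF_t = 7.100000, DF = 0.794816, PV = 5.643193
  t = 6.0000: CF_t = 7.100000, DF = 0.759137, PV = 5.389870
  t = 7.0000: CF_t = 107.100000, DF = 0.725059, PV = 77.653798
Price P = sum_t PV_t = 114.039551


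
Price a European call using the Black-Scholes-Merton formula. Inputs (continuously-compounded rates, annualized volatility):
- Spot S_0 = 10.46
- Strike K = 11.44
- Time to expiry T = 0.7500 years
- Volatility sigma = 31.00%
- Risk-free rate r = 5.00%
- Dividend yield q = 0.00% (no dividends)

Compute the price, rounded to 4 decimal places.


Answer: Price = 0.8887

Derivation:
d1 = (ln(S/K) + (r - q + 0.5*sigma^2) * T) / (sigma * sqrt(T)) = -0.05967205
d2 = d1 - sigma * sqrt(T) = -0.32813992
exp(-rT) = 0.96319442; exp(-qT) = 1.00000000
C = S_0 * exp(-qT) * N(d1) - K * exp(-rT) * N(d2)
N(d1) = 0.47620842; N(d2) = 0.37140294
C = 10.4600 * 1.00000000 * 0.47620842 - 11.4400 * 0.96319442 * 0.37140294 = 0.8887


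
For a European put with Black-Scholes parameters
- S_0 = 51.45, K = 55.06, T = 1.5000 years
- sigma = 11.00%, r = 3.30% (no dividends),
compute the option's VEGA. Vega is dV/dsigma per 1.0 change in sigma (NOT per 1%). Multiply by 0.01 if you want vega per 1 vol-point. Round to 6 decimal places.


d1 = -0.0685711453; d2 = -0.2032930811
phi(d1) = 0.3980054684; exp(-qT) = 1.0000000000; exp(-rT) = 0.9517051581
Vega = S * exp(-qT) * phi(d1) * sqrt(T) = 51.4500 * 1.0000000000 * 0.3980054684 * 1.2247448714 = 25.079568

Answer: Vega = 25.079568


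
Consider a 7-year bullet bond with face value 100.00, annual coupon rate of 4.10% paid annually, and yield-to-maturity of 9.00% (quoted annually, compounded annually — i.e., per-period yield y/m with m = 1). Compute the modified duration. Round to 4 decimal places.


Coupon per period c = face * coupon_rate / m = 4.100000
Periods per year m = 1; per-period yield y/m = 0.090000
Number of cashflows N = 7
Cashflows (t years, CF_t, discount factor 1/(1+y/m)^(m*t), PV):
  t = 1.0000: CF_t = 4.100000, DF = 0.917431, PV = 3.761468
  t = 2.0000: CF_t = 4.100000, DF = 0.841680, PV = 3.450888
  t = 3.0000: CF_t = 4.100000, DF = 0.772183, PV = 3.165952
  t = 4.0000: CF_t = 4.100000, DF = 0.708425, PV = 2.904543
  t = 5.0000: CF_t = 4.100000, DF = 0.649931, PV = 2.664719
  t = 6.0000: CF_t = 4.100000, DF = 0.596267, PV = 2.444696
  t = 7.0000: CF_t = 104.100000, DF = 0.547034, PV = 56.946265
Price P = sum_t PV_t = 75.338531
First compute Macaulay numerator sum_t t * PV_t:
  t * PV_t at t = 1.0000: 3.761468
  t * PV_t at t = 2.0000: 6.901776
  t * PV_t at t = 3.0000: 9.497857
  t * PV_t at t = 4.0000: 11.618173
  t * PV_t at t = 5.0000: 13.323593
  t * PV_t at t = 6.0000: 14.668176
  t * PV_t at t = 7.0000: 398.623854
Macaulay duration D = 458.394898 / 75.338531 = 6.084468
Modified duration = D / (1 + y/m) = 6.084468 / (1 + 0.090000) = 5.582081

Answer: Modified duration = 5.5821


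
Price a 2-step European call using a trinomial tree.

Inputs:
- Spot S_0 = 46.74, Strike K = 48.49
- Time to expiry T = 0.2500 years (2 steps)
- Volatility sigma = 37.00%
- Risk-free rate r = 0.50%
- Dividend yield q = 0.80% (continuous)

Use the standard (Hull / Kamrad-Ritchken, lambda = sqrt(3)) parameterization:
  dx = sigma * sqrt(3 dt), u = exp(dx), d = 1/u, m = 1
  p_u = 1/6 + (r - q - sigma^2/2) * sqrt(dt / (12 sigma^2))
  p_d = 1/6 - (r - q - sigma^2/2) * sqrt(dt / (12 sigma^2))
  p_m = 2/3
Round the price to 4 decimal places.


dt = T/N = 0.125000; dx = sigma*sqrt(3*dt) = 0.226578
u = exp(dx) = 1.254300; d = 1/u = 0.797257
p_u = 0.146958, p_m = 0.666667, p_d = 0.186376
Discount per step: exp(-r*dt) = 0.999375
Stock lattice S(k, j) with j the centered position index:
  k=0: S(0,+0) = 46.7400
  k=1: S(1,-1) = 37.2638; S(1,+0) = 46.7400; S(1,+1) = 58.6260
  k=2: S(2,-2) = 29.7088; S(2,-1) = 37.2638; S(2,+0) = 46.7400; S(2,+1) = 58.6260; S(2,+2) = 73.5346
Terminal payoffs V(N, j) = max(S_T - K, 0):
  V(2,-2) = 0.000000; V(2,-1) = 0.000000; V(2,+0) = 0.000000; V(2,+1) = 10.135991; V(2,+2) = 25.044592
Backward induction: V(k, j) = exp(-r*dt) * [p_u * V(k+1, j+1) + p_m * V(k+1, j) + p_d * V(k+1, j-1)]
  V(1,-1) = exp(-r*dt) * [p_u*0.000000 + p_m*0.000000 + p_d*0.000000] = 0.000000
  V(1,+0) = exp(-r*dt) * [p_u*10.135991 + p_m*0.000000 + p_d*0.000000] = 1.488631
  V(1,+1) = exp(-r*dt) * [p_u*25.044592 + p_m*10.135991 + p_d*0.000000] = 10.431300
  V(0,+0) = exp(-r*dt) * [p_u*10.431300 + p_m*1.488631 + p_d*0.000000] = 2.523802

Answer: Price = V(0,0) = 2.5238


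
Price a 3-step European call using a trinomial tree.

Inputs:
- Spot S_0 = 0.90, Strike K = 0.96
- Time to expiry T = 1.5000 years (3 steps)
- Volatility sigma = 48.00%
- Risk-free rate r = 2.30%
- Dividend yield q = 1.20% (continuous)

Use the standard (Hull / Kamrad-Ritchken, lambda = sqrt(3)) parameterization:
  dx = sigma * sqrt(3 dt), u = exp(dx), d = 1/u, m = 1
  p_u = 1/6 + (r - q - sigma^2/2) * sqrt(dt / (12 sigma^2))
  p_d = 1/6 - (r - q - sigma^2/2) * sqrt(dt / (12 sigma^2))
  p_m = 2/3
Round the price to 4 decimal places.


Answer: Price = V(0,0) = 0.1743

Derivation:
dt = T/N = 0.500000; dx = sigma*sqrt(3*dt) = 0.587878
u = exp(dx) = 1.800164; d = 1/u = 0.555505
p_u = 0.122355, p_m = 0.666667, p_d = 0.210979
Discount per step: exp(-r*dt) = 0.988566
Stock lattice S(k, j) with j the centered position index:
  k=0: S(0,+0) = 0.9000
  k=1: S(1,-1) = 0.5000; S(1,+0) = 0.9000; S(1,+1) = 1.6201
  k=2: S(2,-2) = 0.2777; S(2,-1) = 0.5000; S(2,+0) = 0.9000; S(2,+1) = 1.6201; S(2,+2) = 2.9165
  k=3: S(3,-3) = 0.1543; S(3,-2) = 0.2777; S(3,-1) = 0.5000; S(3,+0) = 0.9000; S(3,+1) = 1.6201; S(3,+2) = 2.9165; S(3,+3) = 5.2502
Terminal payoffs V(N, j) = max(S_T - K, 0):
  V(3,-3) = 0.000000; V(3,-2) = 0.000000; V(3,-1) = 0.000000; V(3,+0) = 0.000000; V(3,+1) = 0.660147; V(3,+2) = 1.956530; V(3,+3) = 4.290231
Backward induction: V(k, j) = exp(-r*dt) * [p_u * V(k+1, j+1) + p_m * V(k+1, j) + p_d * V(k+1, j-1)]
  V(2,-2) = exp(-r*dt) * [p_u*0.000000 + p_m*0.000000 + p_d*0.000000] = 0.000000
  V(2,-1) = exp(-r*dt) * [p_u*0.000000 + p_m*0.000000 + p_d*0.000000] = 0.000000
  V(2,+0) = exp(-r*dt) * [p_u*0.660147 + p_m*0.000000 + p_d*0.000000] = 0.079849
  V(2,+1) = exp(-r*dt) * [p_u*1.956530 + p_m*0.660147 + p_d*0.000000] = 0.671719
  V(2,+2) = exp(-r*dt) * [p_u*4.290231 + p_m*1.956530 + p_d*0.660147] = 1.946052
  V(1,-1) = exp(-r*dt) * [p_u*0.079849 + p_m*0.000000 + p_d*0.000000] = 0.009658
  V(1,+0) = exp(-r*dt) * [p_u*0.671719 + p_m*0.079849 + p_d*0.000000] = 0.133872
  V(1,+1) = exp(-r*dt) * [p_u*1.946052 + p_m*0.671719 + p_d*0.079849] = 0.694732
  V(0,+0) = exp(-r*dt) * [p_u*0.694732 + p_m*0.133872 + p_d*0.009658] = 0.174274


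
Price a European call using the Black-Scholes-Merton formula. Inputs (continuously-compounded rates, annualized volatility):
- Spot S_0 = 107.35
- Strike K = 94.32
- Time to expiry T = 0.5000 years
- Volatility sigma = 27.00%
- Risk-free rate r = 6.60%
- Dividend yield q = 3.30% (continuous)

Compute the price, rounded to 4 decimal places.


Answer: Price = 16.7272

Derivation:
d1 = (ln(S/K) + (r - q + 0.5*sigma^2) * T) / (sigma * sqrt(T)) = 0.85966516
d2 = d1 - sigma * sqrt(T) = 0.66874633
exp(-rT) = 0.96753856; exp(-qT) = 0.98363538
C = S_0 * exp(-qT) * N(d1) - K * exp(-rT) * N(d2)
N(d1) = 0.80501318; N(d2) = 0.74817135
C = 107.3500 * 0.98363538 * 0.80501318 - 94.3200 * 0.96753856 * 0.74817135 = 16.7272


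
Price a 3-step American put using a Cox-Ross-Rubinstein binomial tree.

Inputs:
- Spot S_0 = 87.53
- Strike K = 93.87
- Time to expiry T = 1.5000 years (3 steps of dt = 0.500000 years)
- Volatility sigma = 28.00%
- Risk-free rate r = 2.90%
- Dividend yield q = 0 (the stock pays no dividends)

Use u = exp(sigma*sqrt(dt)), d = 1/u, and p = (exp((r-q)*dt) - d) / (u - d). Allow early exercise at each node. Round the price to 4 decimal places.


Answer: Price = V(0,0) = 14.3381

Derivation:
dt = T/N = 0.500000
u = exp(sigma*sqrt(dt)) = 1.218950; d = 1/u = 0.820378
p = (exp((r-q)*dt) - d) / (u - d) = 0.487309
Discount per step: exp(-r*dt) = 0.985605
Stock lattice S(k, i) with i counting down-moves:
  k=0: S(0,0) = 87.5300
  k=1: S(1,0) = 106.6947; S(1,1) = 71.8077
  k=2: S(2,0) = 130.0555; S(2,1) = 87.5300; S(2,2) = 58.9095
  k=3: S(3,0) = 158.5312; S(3,1) = 106.6947; S(3,2) = 71.8077; S(3,3) = 48.3280
Terminal payoffs V(N, i) = max(K - S_T, 0):
  V(3,0) = 0.000000; V(3,1) = 0.000000; V(3,2) = 22.062301; V(3,3) = 45.541962
Backward induction: V(k, i) = exp(-r*dt) * [p * V(k+1, i) + (1-p) * V(k+1, i+1)]; then take max(V_cont, immediate exercise) for American.
  V(2,0) = exp(-r*dt) * [p*0.000000 + (1-p)*0.000000] = 0.000000; exercise = 0.000000; V(2,0) = max -> 0.000000
  V(2,1) = exp(-r*dt) * [p*0.000000 + (1-p)*22.062301] = 11.148326; exercise = 6.340000; V(2,1) = max -> 11.148326
  V(2,2) = exp(-r*dt) * [p*22.062301 + (1-p)*45.541962] = 33.609239; exercise = 34.960534; V(2,2) = max -> 34.960534
  V(1,0) = exp(-r*dt) * [p*0.000000 + (1-p)*11.148326] = 5.633373; exercise = 0.000000; V(1,0) = max -> 5.633373
  V(1,1) = exp(-r*dt) * [p*11.148326 + (1-p)*34.960534] = 23.020415; exercise = 22.062301; V(1,1) = max -> 23.020415
  V(0,0) = exp(-r*dt) * [p*5.633373 + (1-p)*23.020415] = 14.338144; exercise = 6.340000; V(0,0) = max -> 14.338144


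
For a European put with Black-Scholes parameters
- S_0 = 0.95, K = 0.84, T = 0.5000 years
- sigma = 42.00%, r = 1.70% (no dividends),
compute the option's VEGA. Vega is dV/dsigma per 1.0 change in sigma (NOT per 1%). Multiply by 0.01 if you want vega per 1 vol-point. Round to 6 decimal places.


Answer: Vega = 0.224983

Derivation:
d1 = 0.5914782989; d2 = 0.2944934508
phi(d1) = 0.3349205893; exp(-qT) = 1.0000000000; exp(-rT) = 0.9915360229
Vega = S * exp(-qT) * phi(d1) * sqrt(T) = 0.9500 * 1.0000000000 * 0.3349205893 * 0.7071067812 = 0.224983


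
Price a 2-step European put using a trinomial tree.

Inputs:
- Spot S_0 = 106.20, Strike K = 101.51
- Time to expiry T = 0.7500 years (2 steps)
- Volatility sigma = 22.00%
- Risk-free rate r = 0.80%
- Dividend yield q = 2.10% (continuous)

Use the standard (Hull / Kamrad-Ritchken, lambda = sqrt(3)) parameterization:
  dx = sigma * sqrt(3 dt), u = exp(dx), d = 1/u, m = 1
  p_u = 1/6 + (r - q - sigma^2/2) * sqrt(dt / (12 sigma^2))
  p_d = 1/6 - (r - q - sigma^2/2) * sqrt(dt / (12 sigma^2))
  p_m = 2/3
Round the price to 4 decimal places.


Answer: Price = V(0,0) = 5.8769

Derivation:
dt = T/N = 0.375000; dx = sigma*sqrt(3*dt) = 0.233345
u = exp(dx) = 1.262817; d = 1/u = 0.791880
p_u = 0.136775, p_m = 0.666667, p_d = 0.196558
Discount per step: exp(-r*dt) = 0.997004
Stock lattice S(k, j) with j the centered position index:
  k=0: S(0,+0) = 106.2000
  k=1: S(1,-1) = 84.0977; S(1,+0) = 106.2000; S(1,+1) = 134.1112
  k=2: S(2,-2) = 66.5953; S(2,-1) = 84.0977; S(2,+0) = 106.2000; S(2,+1) = 134.1112; S(2,+2) = 169.3580
Terminal payoffs V(N, j) = max(K - S_T, 0):
  V(2,-2) = 34.914725; V(2,-1) = 17.412329; V(2,+0) = 0.000000; V(2,+1) = 0.000000; V(2,+2) = 0.000000
Backward induction: V(k, j) = exp(-r*dt) * [p_u * V(k+1, j+1) + p_m * V(k+1, j) + p_d * V(k+1, j-1)]
  V(1,-1) = exp(-r*dt) * [p_u*0.000000 + p_m*17.412329 + p_d*34.914725] = 18.415658
  V(1,+0) = exp(-r*dt) * [p_u*0.000000 + p_m*0.000000 + p_d*17.412329] = 3.412280
  V(1,+1) = exp(-r*dt) * [p_u*0.000000 + p_m*0.000000 + p_d*0.000000] = 0.000000
  V(0,+0) = exp(-r*dt) * [p_u*0.000000 + p_m*3.412280 + p_d*18.415658] = 5.876941


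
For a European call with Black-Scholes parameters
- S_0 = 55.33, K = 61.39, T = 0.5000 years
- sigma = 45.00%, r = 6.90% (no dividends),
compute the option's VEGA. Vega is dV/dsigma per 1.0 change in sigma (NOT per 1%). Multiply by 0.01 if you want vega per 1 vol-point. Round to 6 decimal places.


d1 = -0.0591037514; d2 = -0.3773018029
phi(d1) = 0.3982460853; exp(-qT) = 1.0000000000; exp(-rT) = 0.9660883397
Vega = S * exp(-qT) * phi(d1) * sqrt(T) = 55.3300 * 1.0000000000 * 0.3982460853 * 0.7071067812 = 15.581067

Answer: Vega = 15.581067


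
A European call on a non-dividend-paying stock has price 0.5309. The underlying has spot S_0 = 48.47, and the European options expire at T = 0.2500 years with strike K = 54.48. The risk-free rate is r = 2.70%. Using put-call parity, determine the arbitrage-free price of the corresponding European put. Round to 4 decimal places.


Answer: Put price = 6.1744

Derivation:
Put-call parity: C - P = S_0 * exp(-qT) - K * exp(-rT).
S_0 * exp(-qT) = 48.4700 * 1.00000000 = 48.47000000
K * exp(-rT) = 54.4800 * 0.99327273 = 54.11349833
P = C - S*exp(-qT) + K*exp(-rT)
P = 0.5309 - 48.47000000 + 54.11349833 = 6.1744
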